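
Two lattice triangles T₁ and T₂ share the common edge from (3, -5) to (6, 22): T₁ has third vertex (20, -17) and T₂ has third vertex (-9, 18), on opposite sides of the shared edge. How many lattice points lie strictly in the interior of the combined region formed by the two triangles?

443

The union is the simple quadrilateral with vertices (3, -5), (20, -17), (6, 22), (-9, 18) in order.
Using the shoelace formula, 2A = |[3·(-17) − 20·(-5)] + [20·22 − 6·(-17)] + [6·18 − (-9)·22] + [(-9)·(-5) − 3·18]| = 888, so the area is 444.
Along each edge there are gcd(|Δx|,|Δy|)+1 lattice points, so counting each shared vertex once the boundary has gcd(17,12) + gcd(14,39) + gcd(15,4) + gcd(12,23) = 1+1+1+1 = 4.
By Pick's theorem I = A − B/2 + 1 = 444 − 4/2 + 1 = 443.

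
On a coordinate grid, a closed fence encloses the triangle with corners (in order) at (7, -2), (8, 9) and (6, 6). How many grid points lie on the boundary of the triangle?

The number of boundary lattice points is Σ gcd(|Δx|,|Δy|) = gcd(1,11) + gcd(2,3) + gcd(1,8) = 1+1+1 = 3.

3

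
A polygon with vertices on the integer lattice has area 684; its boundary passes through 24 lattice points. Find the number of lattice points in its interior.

From Pick's theorem, I = A − B/2 + 1 = 684 − 24/2 + 1 = 673.

673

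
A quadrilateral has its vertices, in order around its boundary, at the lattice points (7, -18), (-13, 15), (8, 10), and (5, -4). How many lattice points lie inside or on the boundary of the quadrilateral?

265

By the shoelace formula, twice the signed area is |(7·15 − (-13)·(-18)) + ((-13)·10 − 8·15) + (8·(-4) − 5·10) + (5·(-18) − 7·(-4))| = 523, so the area is 523/2.
Along each edge there are gcd(|Δx|,|Δy|)+1 lattice points, so counting each shared vertex once the boundary has gcd(20,33) + gcd(21,5) + gcd(3,14) + gcd(2,14) = 1+1+1+2 = 5.
Pick's theorem gives I = A − B/2 + 1 = 523/2 − 5/2 + 1 = 260, so the closed region contains I + B = 260 + 5 = 265 lattice points.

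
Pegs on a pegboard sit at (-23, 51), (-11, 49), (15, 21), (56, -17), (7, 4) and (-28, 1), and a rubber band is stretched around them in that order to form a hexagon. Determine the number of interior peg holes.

By the shoelace formula, twice the signed area is |[(-23)·49 − (-11)·51] + [(-11)·21 − 15·49] + [15·(-17) − 56·21] + [56·4 − 7·(-17)] + [7·1 − (-28)·4] + [(-28)·51 − (-23)·1]| = 3906, so the area is 1953.
Along each edge there are gcd(|Δx|,|Δy|)+1 lattice points, so counting each shared vertex once the boundary has gcd(12,2) + gcd(26,28) + gcd(41,38) + gcd(49,21) + gcd(35,3) + gcd(5,50) = 2+2+1+7+1+5 = 18.
Pick's theorem gives I = A − B/2 + 1 = 1953 − 18/2 + 1 = 1945.

1945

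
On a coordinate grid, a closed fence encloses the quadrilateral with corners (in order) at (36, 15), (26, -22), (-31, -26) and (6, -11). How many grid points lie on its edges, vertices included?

5

Along each edge there are gcd(|Δx|,|Δy|)+1 lattice points, so counting each shared vertex once the boundary has gcd(10,37) + gcd(57,4) + gcd(37,15) + gcd(30,26) = 1+1+1+2 = 5.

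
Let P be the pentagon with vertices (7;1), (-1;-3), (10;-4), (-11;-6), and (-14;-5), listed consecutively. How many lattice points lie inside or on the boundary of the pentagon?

55

Using the shoelace formula, 2A = |[7·(-3) − (-1)·1] + [(-1)·(-4) − 10·(-3)] + [10·(-6) − (-11)·(-4)] + [(-11)·(-5) − (-14)·(-6)] + [(-14)·1 − 7·(-5)]| = 98, so the area is 49.
Summing gcd(|Δx|,|Δy|) over the edges gives the boundary count: gcd(8,4) + gcd(11,1) + gcd(21,2) + gcd(3,1) + gcd(21,6) = 4+1+1+1+3 = 10.
Pick's theorem gives I = A − B/2 + 1 = 49 − 10/2 + 1 = 45, so the closed region contains I + B = 45 + 10 = 55 lattice points.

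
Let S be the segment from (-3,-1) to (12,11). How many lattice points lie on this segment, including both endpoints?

4

The number of lattice points on a segment between lattice points is gcd(|Δx|,|Δy|) + 1 = gcd(15,12) + 1 = 3 + 1 = 4.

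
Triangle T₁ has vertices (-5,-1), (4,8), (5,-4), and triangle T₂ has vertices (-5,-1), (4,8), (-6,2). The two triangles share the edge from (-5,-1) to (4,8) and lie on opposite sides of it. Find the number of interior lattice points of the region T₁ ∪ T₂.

The union is the simple quadrilateral with vertices (-5,-1), (5,-4), (4,8), (-6,2) in order.
Using the shoelace formula, 2A = |[(-5)·(-4) − 5·(-1)] + [5·8 − 4·(-4)] + [4·2 − (-6)·8] + [(-6)·(-1) − (-5)·2]| = 153, so the area is 76.5.
Along each edge there are gcd(|Δx|,|Δy|)+1 lattice points, so counting each shared vertex once the boundary has gcd(10,3) + gcd(1,12) + gcd(10,6) + gcd(1,3) = 1+1+2+1 = 5.
By Pick's theorem I = A − B/2 + 1 = 76.5 − 5/2 + 1 = 75.

75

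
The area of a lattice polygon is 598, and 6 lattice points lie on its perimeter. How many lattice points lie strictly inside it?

From Pick's theorem, I = A − B/2 + 1 = 598 − 6/2 + 1 = 596.

596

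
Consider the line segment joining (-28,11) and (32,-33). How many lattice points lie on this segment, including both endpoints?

5

The number of lattice points on a segment between lattice points is gcd(|Δx|,|Δy|) + 1 = gcd(60,44) + 1 = 4 + 1 = 5.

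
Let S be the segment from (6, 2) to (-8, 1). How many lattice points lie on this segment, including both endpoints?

The number of lattice points on a segment between lattice points is gcd(|Δx|,|Δy|) + 1 = gcd(14,1) + 1 = 1 + 1 = 2.

2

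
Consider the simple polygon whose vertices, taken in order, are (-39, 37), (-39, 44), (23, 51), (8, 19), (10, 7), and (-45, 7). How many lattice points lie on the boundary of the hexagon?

72

Summing gcd(|Δx|,|Δy|) over the edges gives the boundary count: gcd(0,7) + gcd(62,7) + gcd(15,32) + gcd(2,12) + gcd(55,0) + gcd(6,30) = 7+1+1+2+55+6 = 72.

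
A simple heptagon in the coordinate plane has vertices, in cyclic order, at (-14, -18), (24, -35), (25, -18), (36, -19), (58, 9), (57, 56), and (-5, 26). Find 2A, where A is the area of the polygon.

Using the shoelace formula, 2A = |[(-14)·(-35) − 24·(-18)] + [24·(-18) − 25·(-35)] + [25·(-19) − 36·(-18)] + [36·9 − 58·(-19)] + [58·56 − 57·9] + [57·26 − (-5)·56] + [(-5)·(-18) − (-14)·26]| = 7915, so the area is 7915/2.

7915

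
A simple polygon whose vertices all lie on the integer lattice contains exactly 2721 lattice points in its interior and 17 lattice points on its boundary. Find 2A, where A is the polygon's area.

5457

Pick's theorem states A = I + B/2 − 1, so A = 2721 + 17/2 − 1 = 5457/2.
Hence 2A = 5457.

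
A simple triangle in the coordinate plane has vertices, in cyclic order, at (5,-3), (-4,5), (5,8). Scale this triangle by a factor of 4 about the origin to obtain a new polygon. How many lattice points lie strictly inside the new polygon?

The shoelace formula gives twice the area as |[5·5 − (-4)·(-3)] + [(-4)·8 − 5·5] + [5·(-3) − 5·8]| = 99, so the area is 49.5.
The number of boundary lattice points is Σ gcd(|Δx|,|Δy|) = gcd(9,8) + gcd(9,3) + gcd(0,11) = 1+3+11 = 15.
Scaling by 4 multiplies the area by 4² = 16 (so the new area is 792) and multiplies the boundary lattice-point count by 4, giving 60.
By Pick's theorem, the interior count of the dilated polygon is 792 − 60/2 + 1 = 763.

763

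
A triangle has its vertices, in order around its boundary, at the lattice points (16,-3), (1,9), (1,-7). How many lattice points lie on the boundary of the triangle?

Along each edge there are gcd(|Δx|,|Δy|)+1 lattice points, so counting each shared vertex once the boundary has gcd(15,12) + gcd(0,16) + gcd(15,4) = 3+16+1 = 20.

20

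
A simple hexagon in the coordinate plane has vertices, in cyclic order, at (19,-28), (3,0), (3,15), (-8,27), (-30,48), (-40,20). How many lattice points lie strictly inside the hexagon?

The shoelace formula gives twice the area as |(19·0 − 3·(-28)) + (3·15 − 3·0) + (3·27 − (-8)·15) + ((-8)·48 − (-30)·27) + ((-30)·20 − (-40)·48) + ((-40)·(-28) − 19·20)| = 2816, so the area is 1408.
Along each edge there are gcd(|Δx|,|Δy|)+1 lattice points, so counting each shared vertex once the boundary has gcd(16,28) + gcd(0,15) + gcd(11,12) + gcd(22,21) + gcd(10,28) + gcd(59,48) = 4+15+1+1+2+1 = 24.
By Pick's theorem A = I + B/2 − 1, so I = 1408 − 24/2 + 1 = 1397.

1397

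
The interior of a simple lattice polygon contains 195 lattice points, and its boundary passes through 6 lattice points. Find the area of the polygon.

Pick's theorem states A = I + B/2 − 1, so A = 195 + 6/2 − 1 = 197.

197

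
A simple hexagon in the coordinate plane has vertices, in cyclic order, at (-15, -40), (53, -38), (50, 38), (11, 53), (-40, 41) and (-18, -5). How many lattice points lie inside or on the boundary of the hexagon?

6502

The shoelace formula gives twice the area as |((-15)·(-38) − 53·(-40)) + (53·38 − 50·(-38)) + (50·53 − 11·38) + (11·41 − (-40)·53) + ((-40)·(-5) − (-18)·41) + ((-18)·(-40) − (-15)·(-5))| = 12990, so the area is 6495.
The number of boundary lattice points is Σ gcd(|Δx|,|Δy|) = gcd(68,2) + gcd(3,76) + gcd(39,15) + gcd(51,12) + gcd(22,46) + gcd(3,35) = 2+1+3+3+2+1 = 12.
Pick's theorem gives I = A − B/2 + 1 = 6495 − 12/2 + 1 = 6490, so the closed region contains I + B = 6490 + 12 = 6502 lattice points.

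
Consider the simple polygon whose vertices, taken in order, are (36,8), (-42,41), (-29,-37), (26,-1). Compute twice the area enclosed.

The shoelace formula gives twice the area as |(36·41 − (-42)·8) + ((-42)·(-37) − (-29)·41) + ((-29)·(-1) − 26·(-37)) + (26·8 − 36·(-1))| = 5790, so the area is 2895.

5790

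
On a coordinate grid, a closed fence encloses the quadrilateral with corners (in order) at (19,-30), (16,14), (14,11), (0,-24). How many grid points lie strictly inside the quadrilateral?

419

By the shoelace formula, twice the signed area is |(19·14 − 16·(-30)) + (16·11 − 14·14) + (14·(-24) − 0·11) + (0·(-30) − 19·(-24))| = 846, so the area is 423.
Summing gcd(|Δx|,|Δy|) over the edges gives the boundary count: gcd(3,44) + gcd(2,3) + gcd(14,35) + gcd(19,6) = 1+1+7+1 = 10.
By Pick's theorem A = I + B/2 − 1, so I = 423 − 10/2 + 1 = 419.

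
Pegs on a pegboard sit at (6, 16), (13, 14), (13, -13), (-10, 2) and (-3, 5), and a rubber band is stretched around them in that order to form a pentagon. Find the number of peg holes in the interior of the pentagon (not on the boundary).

The shoelace formula gives twice the area as |[6·14 − 13·16] + [13·(-13) − 13·14] + [13·2 − (-10)·(-13)] + [(-10)·5 − (-3)·2] + [(-3)·16 − 6·5]| = 701, so the area is 350.5.
Along each edge there are gcd(|Δx|,|Δy|)+1 lattice points, so counting each shared vertex once the boundary has gcd(7,2) + gcd(0,27) + gcd(23,15) + gcd(7,3) + gcd(9,11) = 1+27+1+1+1 = 31.
By Pick's theorem A = I + B/2 − 1, so I = 350.5 − 31/2 + 1 = 336.

336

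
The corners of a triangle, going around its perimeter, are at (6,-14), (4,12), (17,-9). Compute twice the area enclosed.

The shoelace formula gives twice the area as |(6·12 − 4·(-14)) + (4·(-9) − 17·12) + (17·(-14) − 6·(-9))| = 296, so the area is 148.

296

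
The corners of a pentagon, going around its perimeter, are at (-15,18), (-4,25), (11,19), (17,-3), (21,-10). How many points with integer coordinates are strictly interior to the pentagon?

The shoelace formula gives twice the area as |[(-15)·25 − (-4)·18] + [(-4)·19 − 11·25] + [11·(-3) − 17·19] + [17·(-10) − 21·(-3)] + [21·18 − (-15)·(-10)]| = 889, so the area is 444.5.
Summing gcd(|Δx|,|Δy|) over the edges gives the boundary count: gcd(11,7) + gcd(15,6) + gcd(6,22) + gcd(4,7) + gcd(36,28) = 1+3+2+1+4 = 11.
By Pick's theorem A = I + B/2 − 1, so I = 444.5 − 11/2 + 1 = 440.

440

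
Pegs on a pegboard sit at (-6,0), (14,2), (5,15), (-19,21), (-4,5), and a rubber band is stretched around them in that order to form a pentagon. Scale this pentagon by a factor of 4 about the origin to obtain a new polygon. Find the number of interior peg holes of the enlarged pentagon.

By the shoelace formula, twice the signed area is |((-6)·2 − 14·0) + (14·15 − 5·2) + (5·21 − (-19)·15) + ((-19)·5 − (-4)·21) + ((-4)·0 − (-6)·5)| = 597, so the area is 597/2.
The number of boundary lattice points is Σ gcd(|Δx|,|Δy|) = gcd(20,2) + gcd(9,13) + gcd(24,6) + gcd(15,16) + gcd(2,5) = 2+1+6+1+1 = 11.
Scaling by 4 multiplies the area by 4² = 16 (so the new area is 4776) and multiplies the boundary lattice-point count by 4, giving 44.
By Pick's theorem, the interior count of the dilated polygon is 4776 − 44/2 + 1 = 4755.

4755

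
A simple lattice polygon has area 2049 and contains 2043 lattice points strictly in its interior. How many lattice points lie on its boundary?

14

Pick's theorem gives A = I + B/2 − 1, so B = 2(A − I + 1) = 2(2049 − 2043 + 1) = 14.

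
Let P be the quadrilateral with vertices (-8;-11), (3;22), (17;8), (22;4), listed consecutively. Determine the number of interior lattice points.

The shoelace formula gives twice the area as |((-8)·22 − 3·(-11)) + (3·8 − 17·22) + (17·4 − 22·8) + (22·(-11) − (-8)·4)| = 811, so the area is 405.5.
The number of boundary lattice points is Σ gcd(|Δx|,|Δy|) = gcd(11,33) + gcd(14,14) + gcd(5,4) + gcd(30,15) = 11+14+1+15 = 41.
By Pick's theorem A = I + B/2 − 1, so I = 405.5 − 41/2 + 1 = 386.

386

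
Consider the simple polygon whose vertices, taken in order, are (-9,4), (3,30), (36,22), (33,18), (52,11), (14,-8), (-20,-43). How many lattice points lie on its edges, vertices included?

The number of boundary lattice points is Σ gcd(|Δx|,|Δy|) = gcd(12,26) + gcd(33,8) + gcd(3,4) + gcd(19,7) + gcd(38,19) + gcd(34,35) + gcd(11,47) = 2+1+1+1+19+1+1 = 26.

26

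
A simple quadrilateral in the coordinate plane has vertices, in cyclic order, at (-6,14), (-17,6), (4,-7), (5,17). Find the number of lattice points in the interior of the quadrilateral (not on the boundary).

285

By the shoelace formula, twice the signed area is |((-6)·6 − (-17)·14) + ((-17)·(-7) − 4·6) + (4·17 − 5·(-7)) + (5·14 − (-6)·17)| = 572, so the area is 286.
Along each edge there are gcd(|Δx|,|Δy|)+1 lattice points, so counting each shared vertex once the boundary has gcd(11,8) + gcd(21,13) + gcd(1,24) + gcd(11,3) = 1+1+1+1 = 4.
By Pick's theorem A = I + B/2 − 1, so I = 286 − 4/2 + 1 = 285.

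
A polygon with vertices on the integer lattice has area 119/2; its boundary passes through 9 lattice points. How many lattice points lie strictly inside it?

56

Pick's theorem A = I + B/2 − 1 rearranges to I = A − B/2 + 1 = 119/2 − 9/2 + 1 = 56.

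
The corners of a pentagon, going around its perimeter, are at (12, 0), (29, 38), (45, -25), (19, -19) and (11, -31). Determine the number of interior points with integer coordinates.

Using the shoelace formula, 2A = |(12·38 − 29·0) + (29·(-25) − 45·38) + (45·(-19) − 19·(-25)) + (19·(-31) − 11·(-19)) + (11·0 − 12·(-31))| = 2367, so the area is 1183.5.
Summing gcd(|Δx|,|Δy|) over the edges gives the boundary count: gcd(17,38) + gcd(16,63) + gcd(26,6) + gcd(8,12) + gcd(1,31) = 1+1+2+4+1 = 9.
Pick's theorem gives I = A − B/2 + 1 = 1183.5 − 9/2 + 1 = 1180.

1180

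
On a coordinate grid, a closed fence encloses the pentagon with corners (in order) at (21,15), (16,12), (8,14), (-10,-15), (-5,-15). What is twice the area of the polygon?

475

The shoelace formula gives twice the area as |(21·12 − 16·15) + (16·14 − 8·12) + (8·(-15) − (-10)·14) + ((-10)·(-15) − (-5)·(-15)) + ((-5)·15 − 21·(-15))| = 475, so the area is 475/2.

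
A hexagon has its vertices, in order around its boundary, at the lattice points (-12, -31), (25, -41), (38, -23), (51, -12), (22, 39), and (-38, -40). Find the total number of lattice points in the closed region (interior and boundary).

3264

Using the shoelace formula, 2A = |((-12)·(-41) − 25·(-31)) + (25·(-23) − 38·(-41)) + (38·(-12) − 51·(-23)) + (51·39 − 22·(-12)) + (22·(-40) − (-38)·39) + ((-38)·(-31) − (-12)·(-40))| = 6520, so the area is 3260.
Summing gcd(|Δx|,|Δy|) over the edges gives the boundary count: gcd(37,10) + gcd(13,18) + gcd(13,11) + gcd(29,51) + gcd(60,79) + gcd(26,9) = 1+1+1+1+1+1 = 6.
Pick's theorem gives I = A − B/2 + 1 = 3260 − 6/2 + 1 = 3258, so the closed region contains I + B = 3258 + 6 = 3264 lattice points.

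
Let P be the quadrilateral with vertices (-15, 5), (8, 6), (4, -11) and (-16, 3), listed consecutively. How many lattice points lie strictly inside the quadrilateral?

The shoelace formula gives twice the area as |((-15)·6 − 8·5) + (8·(-11) − 4·6) + (4·3 − (-16)·(-11)) + ((-16)·5 − (-15)·3)| = 441, so the area is 441/2.
The number of boundary lattice points is Σ gcd(|Δx|,|Δy|) = gcd(23,1) + gcd(4,17) + gcd(20,14) + gcd(1,2) = 1+1+2+1 = 5.
Pick's theorem gives I = A − B/2 + 1 = 441/2 − 5/2 + 1 = 219.

219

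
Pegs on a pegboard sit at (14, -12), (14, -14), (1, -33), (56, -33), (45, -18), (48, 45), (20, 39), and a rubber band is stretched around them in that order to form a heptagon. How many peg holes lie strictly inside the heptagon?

2413

By the shoelace formula, twice the signed area is |(14·(-14) − 14·(-12)) + (14·(-33) − 1·(-14)) + (1·(-33) − 56·(-33)) + (56·(-18) − 45·(-33)) + (45·45 − 48·(-18)) + (48·39 − 20·45) + (20·(-12) − 14·39)| = 4891, so the area is 2445.5.
Summing gcd(|Δx|,|Δy|) over the edges gives the boundary count: gcd(0,2) + gcd(13,19) + gcd(55,0) + gcd(11,15) + gcd(3,63) + gcd(28,6) + gcd(6,51) = 2+1+55+1+3+2+3 = 67.
By Pick's theorem A = I + B/2 − 1, so I = 2445.5 − 67/2 + 1 = 2413.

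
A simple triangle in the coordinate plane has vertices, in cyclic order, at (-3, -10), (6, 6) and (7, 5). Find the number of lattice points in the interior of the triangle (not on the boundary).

By the shoelace formula, twice the signed area is |((-3)·6 − 6·(-10)) + (6·5 − 7·6) + (7·(-10) − (-3)·5)| = 25, so the area is 25/2.
Summing gcd(|Δx|,|Δy|) over the edges gives the boundary count: gcd(9,16) + gcd(1,1) + gcd(10,15) = 1+1+5 = 7.
Pick's theorem gives I = A − B/2 + 1 = 25/2 − 7/2 + 1 = 10.

10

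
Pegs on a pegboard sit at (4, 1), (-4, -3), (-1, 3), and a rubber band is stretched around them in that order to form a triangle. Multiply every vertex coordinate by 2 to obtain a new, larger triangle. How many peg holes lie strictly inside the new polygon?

65

By the shoelace formula, twice the signed area is |(4·(-3) − (-4)·1) + ((-4)·3 − (-1)·(-3)) + ((-1)·1 − 4·3)| = 36, so the area is 18.
The number of boundary lattice points is Σ gcd(|Δx|,|Δy|) = gcd(8,4) + gcd(3,6) + gcd(5,2) = 4+3+1 = 8.
Scaling by 2 multiplies the area by 2² = 4 (so the new area is 72) and multiplies the boundary lattice-point count by 2, giving 16.
By Pick's theorem, the interior count of the dilated polygon is 72 − 16/2 + 1 = 65.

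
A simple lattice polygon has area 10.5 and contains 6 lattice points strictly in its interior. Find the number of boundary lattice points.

11

Pick's theorem gives A = I + B/2 − 1, so B = 2(A − I + 1) = 2(10.5 − 6 + 1) = 11.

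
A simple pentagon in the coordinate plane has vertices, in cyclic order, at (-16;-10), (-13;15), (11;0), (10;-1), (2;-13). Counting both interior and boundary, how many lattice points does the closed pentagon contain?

The shoelace formula gives twice the area as |((-16)·15 − (-13)·(-10)) + ((-13)·0 − 11·15) + (11·(-1) − 10·0) + (10·(-13) − 2·(-1)) + (2·(-10) − (-16)·(-13))| = 902, so the area is 451.
The number of boundary lattice points is Σ gcd(|Δx|,|Δy|) = gcd(3,25) + gcd(24,15) + gcd(1,1) + gcd(8,12) + gcd(18,3) = 1+3+1+4+3 = 12.
Pick's theorem gives I = A − B/2 + 1 = 451 − 12/2 + 1 = 446, so the closed region contains I + B = 446 + 12 = 458 lattice points.

458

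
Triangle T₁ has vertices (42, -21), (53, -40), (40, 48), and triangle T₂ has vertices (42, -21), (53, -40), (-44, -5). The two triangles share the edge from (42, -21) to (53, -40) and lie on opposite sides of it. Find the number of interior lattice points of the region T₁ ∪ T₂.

1088

The union is the simple quadrilateral with vertices (42, -21), (40, 48), (53, -40), (-44, -5) in order.
Using the shoelace formula, 2A = |(42·48 − 40·(-21)) + (40·(-40) − 53·48) + (53·(-5) − (-44)·(-40)) + ((-44)·(-21) − 42·(-5))| = 2179, so the area is 1089.5.
The number of boundary lattice points is Σ gcd(|Δx|,|Δy|) = gcd(2,69) + gcd(13,88) + gcd(97,35) + gcd(86,16) = 1+1+1+2 = 5.
By Pick's theorem I = A − B/2 + 1 = 1089.5 − 5/2 + 1 = 1088.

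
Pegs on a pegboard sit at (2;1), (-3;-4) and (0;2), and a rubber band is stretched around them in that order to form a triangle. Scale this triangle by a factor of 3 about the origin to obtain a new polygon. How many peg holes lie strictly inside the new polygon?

The shoelace formula gives twice the area as |[2·(-4) − (-3)·1] + [(-3)·2 − 0·(-4)] + [0·1 − 2·2]| = 15, so the area is 7.5.
Along each edge there are gcd(|Δx|,|Δy|)+1 lattice points, so counting each shared vertex once the boundary has gcd(5,5) + gcd(3,6) + gcd(2,1) = 5+3+1 = 9.
Scaling by 3 multiplies the area by 3² = 9 (so the new area is 67.5) and multiplies the boundary lattice-point count by 3, giving 27.
By Pick's theorem, the interior count of the dilated polygon is 67.5 − 27/2 + 1 = 55.

55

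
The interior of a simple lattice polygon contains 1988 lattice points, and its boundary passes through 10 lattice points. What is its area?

Pick's theorem states A = I + B/2 − 1, so A = 1988 + 10/2 − 1 = 1992.

1992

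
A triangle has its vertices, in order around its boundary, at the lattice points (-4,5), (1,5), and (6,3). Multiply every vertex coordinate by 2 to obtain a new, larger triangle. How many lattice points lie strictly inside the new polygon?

The shoelace formula gives twice the area as |[(-4)·5 − 1·5] + [1·3 − 6·5] + [6·5 − (-4)·3]| = 10, so the area is 5.
The number of boundary lattice points is Σ gcd(|Δx|,|Δy|) = gcd(5,0) + gcd(5,2) + gcd(10,2) = 5+1+2 = 8.
Scaling by 2 multiplies the area by 2² = 4 (so the new area is 20) and multiplies the boundary lattice-point count by 2, giving 16.
By Pick's theorem, the interior count of the dilated polygon is 20 − 16/2 + 1 = 13.

13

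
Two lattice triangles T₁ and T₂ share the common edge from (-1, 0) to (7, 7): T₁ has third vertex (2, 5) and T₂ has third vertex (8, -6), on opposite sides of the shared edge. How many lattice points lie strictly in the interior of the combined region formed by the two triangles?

63

The union is the simple quadrilateral with vertices (-1, 0), (2, 5), (7, 7), (8, -6) in order.
The shoelace formula gives twice the area as |((-1)·5 − 2·0) + (2·7 − 7·5) + (7·(-6) − 8·7) + (8·0 − (-1)·(-6))| = 130, so the area is 65.
Summing gcd(|Δx|,|Δy|) over the edges gives the boundary count: gcd(3,5) + gcd(5,2) + gcd(1,13) + gcd(9,6) = 1+1+1+3 = 6.
By Pick's theorem I = A − B/2 + 1 = 65 − 6/2 + 1 = 63.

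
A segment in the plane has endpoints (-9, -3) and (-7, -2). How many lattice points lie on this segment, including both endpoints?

The number of lattice points on a segment between lattice points is gcd(|Δx|,|Δy|) + 1 = gcd(2,1) + 1 = 1 + 1 = 2.

2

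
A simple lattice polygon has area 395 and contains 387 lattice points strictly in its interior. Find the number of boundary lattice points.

Pick's theorem gives A = I + B/2 − 1, so B = 2(A − I + 1) = 2(395 − 387 + 1) = 18.

18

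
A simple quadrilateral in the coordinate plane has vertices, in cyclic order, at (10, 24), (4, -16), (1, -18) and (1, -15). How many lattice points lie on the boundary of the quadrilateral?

9

Along each edge there are gcd(|Δx|,|Δy|)+1 lattice points, so counting each shared vertex once the boundary has gcd(6,40) + gcd(3,2) + gcd(0,3) + gcd(9,39) = 2+1+3+3 = 9.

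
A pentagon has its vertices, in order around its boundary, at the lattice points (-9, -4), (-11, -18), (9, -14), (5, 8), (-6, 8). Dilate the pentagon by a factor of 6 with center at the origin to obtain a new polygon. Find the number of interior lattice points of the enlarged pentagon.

13615

By the shoelace formula, twice the signed area is |((-9)·(-18) − (-11)·(-4)) + ((-11)·(-14) − 9·(-18)) + (9·8 − 5·(-14)) + (5·8 − (-6)·8) + ((-6)·(-4) − (-9)·8)| = 760, so the area is 380.
The number of boundary lattice points is Σ gcd(|Δx|,|Δy|) = gcd(2,14) + gcd(20,4) + gcd(4,22) + gcd(11,0) + gcd(3,12) = 2+4+2+11+3 = 22.
Scaling by 6 multiplies the area by 6² = 36 (so the new area is 13680) and multiplies the boundary lattice-point count by 6, giving 132.
By Pick's theorem, the interior count of the dilated polygon is 13680 − 132/2 + 1 = 13615.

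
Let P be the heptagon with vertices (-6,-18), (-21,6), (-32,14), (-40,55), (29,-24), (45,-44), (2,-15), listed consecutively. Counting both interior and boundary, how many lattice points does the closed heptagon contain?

1637

By the shoelace formula, twice the signed area is |[(-6)·6 − (-21)·(-18)] + [(-21)·14 − (-32)·6] + [(-32)·55 − (-40)·14] + [(-40)·(-24) − 29·55] + [29·(-44) − 45·(-24)] + [45·(-15) − 2·(-44)] + [2·(-18) − (-6)·(-15)]| = 3260, so the area is 1630.
The number of boundary lattice points is Σ gcd(|Δx|,|Δy|) = gcd(15,24) + gcd(11,8) + gcd(8,41) + gcd(69,79) + gcd(16,20) + gcd(43,29) + gcd(8,3) = 3+1+1+1+4+1+1 = 12.
Pick's theorem gives I = A − B/2 + 1 = 1630 − 12/2 + 1 = 1625, so the closed region contains I + B = 1625 + 12 = 1637 lattice points.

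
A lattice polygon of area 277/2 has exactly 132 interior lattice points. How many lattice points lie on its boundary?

15

Pick's theorem gives A = I + B/2 − 1, so B = 2(A − I + 1) = 2(277/2 − 132 + 1) = 15.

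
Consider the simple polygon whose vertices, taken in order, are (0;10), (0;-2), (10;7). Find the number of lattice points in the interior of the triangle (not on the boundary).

54

The shoelace formula gives twice the area as |(0·(-2) − 0·10) + (0·7 − 10·(-2)) + (10·10 − 0·7)| = 120, so the area is 60.
Summing gcd(|Δx|,|Δy|) over the edges gives the boundary count: gcd(0,12) + gcd(10,9) + gcd(10,3) = 12+1+1 = 14.
By Pick's theorem A = I + B/2 − 1, so I = 60 − 14/2 + 1 = 54.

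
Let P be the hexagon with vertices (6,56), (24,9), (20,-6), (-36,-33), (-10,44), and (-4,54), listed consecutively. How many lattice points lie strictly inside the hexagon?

2655

Using the shoelace formula, 2A = |(6·9 − 24·56) + (24·(-6) − 20·9) + (20·(-33) − (-36)·(-6)) + ((-36)·44 − (-10)·(-33)) + ((-10)·54 − (-4)·44) + ((-4)·56 − 6·54)| = 5316, so the area is 2658.
The number of boundary lattice points is Σ gcd(|Δx|,|Δy|) = gcd(18,47) + gcd(4,15) + gcd(56,27) + gcd(26,77) + gcd(6,10) + gcd(10,2) = 1+1+1+1+2+2 = 8.
Pick's theorem gives I = A − B/2 + 1 = 2658 − 8/2 + 1 = 2655.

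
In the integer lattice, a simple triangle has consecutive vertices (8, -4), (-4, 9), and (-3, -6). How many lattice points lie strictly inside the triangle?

83

By the shoelace formula, twice the signed area is |[8·9 − (-4)·(-4)] + [(-4)·(-6) − (-3)·9] + [(-3)·(-4) − 8·(-6)]| = 167, so the area is 83.5.
The number of boundary lattice points is Σ gcd(|Δx|,|Δy|) = gcd(12,13) + gcd(1,15) + gcd(11,2) = 1+1+1 = 3.
Pick's theorem gives I = A − B/2 + 1 = 83.5 − 3/2 + 1 = 83.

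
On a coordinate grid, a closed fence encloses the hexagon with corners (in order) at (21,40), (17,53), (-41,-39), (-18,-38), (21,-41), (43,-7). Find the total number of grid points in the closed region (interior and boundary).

3915

The shoelace formula gives twice the area as |[21·53 − 17·40] + [17·(-39) − (-41)·53] + [(-41)·(-38) − (-18)·(-39)] + [(-18)·(-41) − 21·(-38)] + [21·(-7) − 43·(-41)] + [43·40 − 21·(-7)]| = 7818, so the area is 3909.
Summing gcd(|Δx|,|Δy|) over the edges gives the boundary count: gcd(4,13) + gcd(58,92) + gcd(23,1) + gcd(39,3) + gcd(22,34) + gcd(22,47) = 1+2+1+3+2+1 = 10.
Pick's theorem gives I = A − B/2 + 1 = 3909 − 10/2 + 1 = 3905, so the closed region contains I + B = 3905 + 10 = 3915 lattice points.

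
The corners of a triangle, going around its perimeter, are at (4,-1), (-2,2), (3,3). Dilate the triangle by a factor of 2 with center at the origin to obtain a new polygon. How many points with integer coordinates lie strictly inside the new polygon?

Using the shoelace formula, 2A = |[4·2 − (-2)·(-1)] + [(-2)·3 − 3·2] + [3·(-1) − 4·3]| = 21, so the area is 21/2.
Summing gcd(|Δx|,|Δy|) over the edges gives the boundary count: gcd(6,3) + gcd(5,1) + gcd(1,4) = 3+1+1 = 5.
Scaling by 2 multiplies the area by 2² = 4 (so the new area is 42) and multiplies the boundary lattice-point count by 2, giving 10.
By Pick's theorem, the interior count of the dilated polygon is 42 − 10/2 + 1 = 38.

38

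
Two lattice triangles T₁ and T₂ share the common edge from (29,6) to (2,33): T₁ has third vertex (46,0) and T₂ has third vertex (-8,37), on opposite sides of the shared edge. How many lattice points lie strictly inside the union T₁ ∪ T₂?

223

The union is the simple quadrilateral with vertices (29,6), (46,0), (2,33), (-8,37) in order.
The shoelace formula gives twice the area as |(29·0 − 46·6) + (46·33 − 2·0) + (2·37 − (-8)·33) + ((-8)·6 − 29·37)| = 459, so the area is 229.5.
Along each edge there are gcd(|Δx|,|Δy|)+1 lattice points, so counting each shared vertex once the boundary has gcd(17,6) + gcd(44,33) + gcd(10,4) + gcd(37,31) = 1+11+2+1 = 15.
By Pick's theorem I = A − B/2 + 1 = 229.5 − 15/2 + 1 = 223.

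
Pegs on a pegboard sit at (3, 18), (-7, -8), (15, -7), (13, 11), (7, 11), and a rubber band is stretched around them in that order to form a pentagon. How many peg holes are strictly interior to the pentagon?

By the shoelace formula, twice the signed area is |[3·(-8) − (-7)·18] + [(-7)·(-7) − 15·(-8)] + [15·11 − 13·(-7)] + [13·11 − 7·11] + [7·18 − 3·11]| = 686, so the area is 343.
The number of boundary lattice points is Σ gcd(|Δx|,|Δy|) = gcd(10,26) + gcd(22,1) + gcd(2,18) + gcd(6,0) + gcd(4,7) = 2+1+2+6+1 = 12.
Pick's theorem gives I = A − B/2 + 1 = 343 − 12/2 + 1 = 338.

338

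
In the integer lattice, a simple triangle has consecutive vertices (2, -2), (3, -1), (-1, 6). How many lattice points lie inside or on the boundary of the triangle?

The shoelace formula gives twice the area as |[2·(-1) − 3·(-2)] + [3·6 − (-1)·(-1)] + [(-1)·(-2) − 2·6]| = 11, so the area is 11/2.
Summing gcd(|Δx|,|Δy|) over the edges gives the boundary count: gcd(1,1) + gcd(4,7) + gcd(3,8) = 1+1+1 = 3.
Pick's theorem gives I = A − B/2 + 1 = 11/2 − 3/2 + 1 = 5, so the closed region contains I + B = 5 + 3 = 8 lattice points.

8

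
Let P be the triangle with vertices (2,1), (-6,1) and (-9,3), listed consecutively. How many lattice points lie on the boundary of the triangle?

Summing gcd(|Δx|,|Δy|) over the edges gives the boundary count: gcd(8,0) + gcd(3,2) + gcd(11,2) = 8+1+1 = 10.

10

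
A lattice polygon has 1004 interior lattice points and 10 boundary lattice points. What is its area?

1008

By Pick's theorem, A = I + B/2 − 1 = 1004 + 10/2 − 1 = 1008.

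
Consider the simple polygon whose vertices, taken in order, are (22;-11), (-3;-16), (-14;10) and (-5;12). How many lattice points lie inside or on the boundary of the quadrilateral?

By the shoelace formula, twice the signed area is |[22·(-16) − (-3)·(-11)] + [(-3)·10 − (-14)·(-16)] + [(-14)·12 − (-5)·10] + [(-5)·(-11) − 22·12]| = 966, so the area is 483.
The number of boundary lattice points is Σ gcd(|Δx|,|Δy|) = gcd(25,5) + gcd(11,26) + gcd(9,2) + gcd(27,23) = 5+1+1+1 = 8.
Pick's theorem gives I = A − B/2 + 1 = 483 − 8/2 + 1 = 480, so the closed region contains I + B = 480 + 8 = 488 lattice points.

488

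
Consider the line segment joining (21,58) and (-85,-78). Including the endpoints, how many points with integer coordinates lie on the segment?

3

The number of lattice points on a segment between lattice points is gcd(|Δx|,|Δy|) + 1 = gcd(106,136) + 1 = 2 + 1 = 3.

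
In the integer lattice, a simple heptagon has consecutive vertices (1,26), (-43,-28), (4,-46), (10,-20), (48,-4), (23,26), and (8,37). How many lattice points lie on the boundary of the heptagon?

Along each edge there are gcd(|Δx|,|Δy|)+1 lattice points, so counting each shared vertex once the boundary has gcd(44,54) + gcd(47,18) + gcd(6,26) + gcd(38,16) + gcd(25,30) + gcd(15,11) + gcd(7,11) = 2+1+2+2+5+1+1 = 14.

14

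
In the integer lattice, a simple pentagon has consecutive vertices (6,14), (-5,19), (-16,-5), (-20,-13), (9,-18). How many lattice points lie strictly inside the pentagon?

By the shoelace formula, twice the signed area is |[6·19 − (-5)·14] + [(-5)·(-5) − (-16)·19] + [(-16)·(-13) − (-20)·(-5)] + [(-20)·(-18) − 9·(-13)] + [9·14 − 6·(-18)]| = 1332, so the area is 666.
The number of boundary lattice points is Σ gcd(|Δx|,|Δy|) = gcd(11,5) + gcd(11,24) + gcd(4,8) + gcd(29,5) + gcd(3,32) = 1+1+4+1+1 = 8.
Pick's theorem gives I = A − B/2 + 1 = 666 − 8/2 + 1 = 663.

663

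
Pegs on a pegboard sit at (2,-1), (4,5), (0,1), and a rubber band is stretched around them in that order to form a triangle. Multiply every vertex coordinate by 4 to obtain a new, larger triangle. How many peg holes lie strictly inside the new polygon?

The shoelace formula gives twice the area as |[2·5 − 4·(-1)] + [4·1 − 0·5] + [0·(-1) − 2·1]| = 16, so the area is 8.
Along each edge there are gcd(|Δx|,|Δy|)+1 lattice points, so counting each shared vertex once the boundary has gcd(2,6) + gcd(4,4) + gcd(2,2) = 2+4+2 = 8.
Scaling by 4 multiplies the area by 4² = 16 (so the new area is 128) and multiplies the boundary lattice-point count by 4, giving 32.
By Pick's theorem, the interior count of the dilated polygon is 128 − 32/2 + 1 = 113.

113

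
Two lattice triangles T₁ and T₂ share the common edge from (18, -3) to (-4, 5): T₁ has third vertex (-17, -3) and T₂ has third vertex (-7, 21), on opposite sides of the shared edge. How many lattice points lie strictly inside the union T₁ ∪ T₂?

The union is the simple quadrilateral with vertices (18, -3), (-17, -3), (-4, 5), (-7, 21) in order.
The shoelace formula gives twice the area as |[18·(-3) − (-17)·(-3)] + [(-17)·5 − (-4)·(-3)] + [(-4)·21 − (-7)·5] + [(-7)·(-3) − 18·21]| = 608, so the area is 304.
Summing gcd(|Δx|,|Δy|) over the edges gives the boundary count: gcd(35,0) + gcd(13,8) + gcd(3,16) + gcd(25,24) = 35+1+1+1 = 38.
By Pick's theorem I = A − B/2 + 1 = 304 − 38/2 + 1 = 286.

286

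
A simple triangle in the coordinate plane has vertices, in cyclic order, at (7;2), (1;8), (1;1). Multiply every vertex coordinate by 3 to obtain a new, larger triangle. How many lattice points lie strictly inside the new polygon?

The shoelace formula gives twice the area as |(7·8 − 1·2) + (1·1 − 1·8) + (1·2 − 7·1)| = 42, so the area is 21.
Summing gcd(|Δx|,|Δy|) over the edges gives the boundary count: gcd(6,6) + gcd(0,7) + gcd(6,1) = 6+7+1 = 14.
Scaling by 3 multiplies the area by 3² = 9 (so the new area is 189) and multiplies the boundary lattice-point count by 3, giving 42.
By Pick's theorem, the interior count of the dilated polygon is 189 − 42/2 + 1 = 169.

169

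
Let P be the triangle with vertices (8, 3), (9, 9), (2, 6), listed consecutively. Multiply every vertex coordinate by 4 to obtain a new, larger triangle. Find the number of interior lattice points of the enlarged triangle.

303

Using the shoelace formula, 2A = |(8·9 − 9·3) + (9·6 − 2·9) + (2·3 − 8·6)| = 39, so the area is 39/2.
Along each edge there are gcd(|Δx|,|Δy|)+1 lattice points, so counting each shared vertex once the boundary has gcd(1,6) + gcd(7,3) + gcd(6,3) = 1+1+3 = 5.
Scaling by 4 multiplies the area by 4² = 16 (so the new area is 312) and multiplies the boundary lattice-point count by 4, giving 20.
By Pick's theorem, the interior count of the dilated polygon is 312 − 20/2 + 1 = 303.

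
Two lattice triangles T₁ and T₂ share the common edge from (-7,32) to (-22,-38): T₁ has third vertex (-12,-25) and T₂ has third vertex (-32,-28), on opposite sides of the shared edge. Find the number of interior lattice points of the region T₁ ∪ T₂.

670

The union is the simple quadrilateral with vertices (-7,32), (-12,-25), (-22,-38), (-32,-28) in order.
By the shoelace formula, twice the signed area is |[(-7)·(-25) − (-12)·32] + [(-12)·(-38) − (-22)·(-25)] + [(-22)·(-28) − (-32)·(-38)] + [(-32)·32 − (-7)·(-28)]| = 1355, so the area is 677.5.
Summing gcd(|Δx|,|Δy|) over the edges gives the boundary count: gcd(5,57) + gcd(10,13) + gcd(10,10) + gcd(25,60) = 1+1+10+5 = 17.
By Pick's theorem I = A − B/2 + 1 = 677.5 − 17/2 + 1 = 670.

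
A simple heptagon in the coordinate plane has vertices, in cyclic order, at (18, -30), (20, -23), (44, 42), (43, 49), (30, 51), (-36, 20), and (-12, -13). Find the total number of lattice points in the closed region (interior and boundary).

3430

Using the shoelace formula, 2A = |(18·(-23) − 20·(-30)) + (20·42 − 44·(-23)) + (44·49 − 43·42) + (43·51 − 30·49) + (30·20 − (-36)·51) + ((-36)·(-13) − (-12)·20) + ((-12)·(-30) − 18·(-13))| = 6849, so the area is 3424.5.
The number of boundary lattice points is Σ gcd(|Δx|,|Δy|) = gcd(2,7) + gcd(24,65) + gcd(1,7) + gcd(13,2) + gcd(66,31) + gcd(24,33) + gcd(30,17) = 1+1+1+1+1+3+1 = 9.
Pick's theorem gives I = A − B/2 + 1 = 3424.5 − 9/2 + 1 = 3421, so the closed region contains I + B = 3421 + 9 = 3430 lattice points.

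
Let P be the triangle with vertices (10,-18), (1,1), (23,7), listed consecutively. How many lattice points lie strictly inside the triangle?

The shoelace formula gives twice the area as |[10·1 − 1·(-18)] + [1·7 − 23·1] + [23·(-18) − 10·7]| = 472, so the area is 236.
Along each edge there are gcd(|Δx|,|Δy|)+1 lattice points, so counting each shared vertex once the boundary has gcd(9,19) + gcd(22,6) + gcd(13,25) = 1+2+1 = 4.
Pick's theorem gives I = A − B/2 + 1 = 236 − 4/2 + 1 = 235.

235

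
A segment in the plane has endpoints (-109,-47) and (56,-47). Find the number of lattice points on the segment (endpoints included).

166

The number of lattice points on a segment between lattice points is gcd(|Δx|,|Δy|) + 1 = gcd(165,0) + 1 = 165 + 1 = 166.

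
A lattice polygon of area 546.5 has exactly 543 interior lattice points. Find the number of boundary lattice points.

9

Pick's theorem gives A = I + B/2 − 1, so B = 2(A − I + 1) = 2(546.5 − 543 + 1) = 9.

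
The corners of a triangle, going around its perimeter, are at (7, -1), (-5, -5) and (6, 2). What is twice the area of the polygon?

40

By the shoelace formula, twice the signed area is |[7·(-5) − (-5)·(-1)] + [(-5)·2 − 6·(-5)] + [6·(-1) − 7·2]| = 40, so the area is 20.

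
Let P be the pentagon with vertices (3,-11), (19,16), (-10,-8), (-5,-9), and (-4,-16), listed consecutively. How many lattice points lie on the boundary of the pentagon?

5

The number of boundary lattice points is Σ gcd(|Δx|,|Δy|) = gcd(16,27) + gcd(29,24) + gcd(5,1) + gcd(1,7) + gcd(7,5) = 1+1+1+1+1 = 5.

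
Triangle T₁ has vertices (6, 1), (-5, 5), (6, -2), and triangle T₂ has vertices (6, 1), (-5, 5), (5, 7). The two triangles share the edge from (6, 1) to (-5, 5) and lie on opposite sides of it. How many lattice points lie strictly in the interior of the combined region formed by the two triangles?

45

The union is the simple quadrilateral with vertices (6, 1), (6, -2), (-5, 5), (5, 7) in order.
By the shoelace formula, twice the signed area is |(6·(-2) − 6·1) + (6·5 − (-5)·(-2)) + ((-5)·7 − 5·5) + (5·1 − 6·7)| = 95, so the area is 47.5.
The number of boundary lattice points is Σ gcd(|Δx|,|Δy|) = gcd(0,3) + gcd(11,7) + gcd(10,2) + gcd(1,6) = 3+1+2+1 = 7.
By Pick's theorem I = A − B/2 + 1 = 47.5 − 7/2 + 1 = 45.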